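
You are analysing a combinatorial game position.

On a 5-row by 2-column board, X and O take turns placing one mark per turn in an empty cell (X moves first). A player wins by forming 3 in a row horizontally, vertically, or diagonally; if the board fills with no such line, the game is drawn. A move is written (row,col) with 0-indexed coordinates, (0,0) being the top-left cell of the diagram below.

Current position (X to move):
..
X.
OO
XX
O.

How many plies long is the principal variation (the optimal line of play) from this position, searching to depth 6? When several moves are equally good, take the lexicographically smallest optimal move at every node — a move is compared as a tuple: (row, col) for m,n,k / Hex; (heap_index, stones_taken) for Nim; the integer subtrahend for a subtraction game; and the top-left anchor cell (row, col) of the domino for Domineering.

PV length from [../X./OO/XX/O.]: 4 plies

ply 1, X at ../X./OO/XX/O. | (0,0)=+0→X./X./OO/XX/O.*; (0,1)=+0→.X/X./OO/XX/O.; (1,1)=+0→../XX/OO/XX/O.; (4,1)=+0→../X./OO/XX/OX
ply 2, O at X./X./OO/XX/O. | (0,1)=+0→XO/X./OO/XX/O.*; (1,1)=+0→X./XO/OO/XX/O.; (4,1)=+0→X./X./OO/XX/OO
ply 3, X at XO/X./OO/XX/O. | (1,1)=+0→XO/XX/OO/XX/O.*; (4,1)=-1→XO/X./OO/XX/OX
ply 4, O at XO/XX/OO/XX/O. | (4,1)=+0→XO/XX/OO/XX/OO*
ply 5: XO/XX/OO/XX/OO is terminal +0 (X); from ../X./OO/XX/O. depth 6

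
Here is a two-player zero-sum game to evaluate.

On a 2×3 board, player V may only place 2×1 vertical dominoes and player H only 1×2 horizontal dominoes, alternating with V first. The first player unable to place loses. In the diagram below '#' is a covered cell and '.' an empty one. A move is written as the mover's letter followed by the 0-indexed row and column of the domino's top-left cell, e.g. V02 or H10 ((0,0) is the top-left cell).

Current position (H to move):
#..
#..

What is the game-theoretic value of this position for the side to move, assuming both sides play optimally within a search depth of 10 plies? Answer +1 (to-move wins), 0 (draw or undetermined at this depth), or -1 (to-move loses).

p1 H@[#../#..]: H01[###/#..]+1* H11[#../###]+1
p2 V@[###/#..] terminal -1; root [#../#..] d10

value(#../#.., H) = +1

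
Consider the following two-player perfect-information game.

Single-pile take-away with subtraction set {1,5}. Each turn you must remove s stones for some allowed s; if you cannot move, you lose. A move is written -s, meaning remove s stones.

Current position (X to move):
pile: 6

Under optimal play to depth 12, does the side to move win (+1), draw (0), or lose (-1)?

value(6, X) = -1

p1 X@[6]: -1[5]-1* -5[1]-1
p2 O@[5]: -1[4]+1* -5[0]+1
p3 X@[4]: -1[3]-1*
p4 O@[3]: -1[2]+1*
p5 X@[2]: -1[1]-1*
p6 O@[1]: -1[0]+1*
p7 X@[0] terminal -1; root [6] d12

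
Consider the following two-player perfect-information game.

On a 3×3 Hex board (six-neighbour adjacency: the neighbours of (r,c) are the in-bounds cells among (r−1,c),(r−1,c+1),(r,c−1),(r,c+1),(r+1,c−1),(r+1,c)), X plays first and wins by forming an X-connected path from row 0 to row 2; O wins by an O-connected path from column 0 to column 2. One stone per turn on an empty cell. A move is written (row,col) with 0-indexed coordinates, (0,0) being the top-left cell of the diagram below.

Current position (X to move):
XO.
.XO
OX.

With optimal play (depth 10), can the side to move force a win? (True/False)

X winning at [XO./.XO/OX.]: True

p1 X@[XO./.XO/OX.]: (0,2)[XOX/.XO/OX.]+1* (1,0)[XO./XXO/OX.]+1 (2,2)[XO./.XO/OXX]+1
p2 O@[XOX/.XO/OX.] terminal -1; root [XO./.XO/OX.] d10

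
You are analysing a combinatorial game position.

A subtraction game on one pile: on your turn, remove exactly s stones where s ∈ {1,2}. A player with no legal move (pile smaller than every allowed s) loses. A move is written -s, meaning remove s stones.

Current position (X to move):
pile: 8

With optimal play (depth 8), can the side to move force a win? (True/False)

ply 1, X at 8 | -1=-1→7; -2=+1→6*
ply 2, O at 6 | -1=-1→5*; -2=-1→4
ply 3, X at 5 | -1=-1→4; -2=+1→3*
ply 4, O at 3 | -1=-1→2*; -2=-1→1
ply 5, X at 2 | -1=-1→1; -2=+1→0*
ply 6: 0 is terminal -1 (O); from 8 depth 8

X winning at [8]: True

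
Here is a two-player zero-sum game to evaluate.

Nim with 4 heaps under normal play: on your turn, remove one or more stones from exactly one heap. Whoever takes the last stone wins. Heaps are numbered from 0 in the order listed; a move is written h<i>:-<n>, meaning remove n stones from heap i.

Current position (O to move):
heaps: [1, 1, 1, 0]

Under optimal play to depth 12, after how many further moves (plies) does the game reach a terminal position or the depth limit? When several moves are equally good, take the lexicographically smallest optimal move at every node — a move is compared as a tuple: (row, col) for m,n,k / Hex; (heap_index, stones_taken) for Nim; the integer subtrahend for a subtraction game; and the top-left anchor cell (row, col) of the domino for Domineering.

PV length from [(1,1,1,0)]: 3 plies

[(1,1,1,0)] O move#1: h0:-1:+1/(0,1,1,0)*, h1:-1:+1/(1,0,1,0), h2:-1:+1/(1,1,0,0)
[(0,1,1,0)] X move#2: h1:-1:-1/(0,0,1,0)*, h2:-1:-1/(0,1,0,0)
[(0,0,1,0)] O move#3: h2:-1:+1/(0,0,0,0)*
[(0,0,0,0)] end (terminal -1, X#4); searched (1,1,1,0) to 12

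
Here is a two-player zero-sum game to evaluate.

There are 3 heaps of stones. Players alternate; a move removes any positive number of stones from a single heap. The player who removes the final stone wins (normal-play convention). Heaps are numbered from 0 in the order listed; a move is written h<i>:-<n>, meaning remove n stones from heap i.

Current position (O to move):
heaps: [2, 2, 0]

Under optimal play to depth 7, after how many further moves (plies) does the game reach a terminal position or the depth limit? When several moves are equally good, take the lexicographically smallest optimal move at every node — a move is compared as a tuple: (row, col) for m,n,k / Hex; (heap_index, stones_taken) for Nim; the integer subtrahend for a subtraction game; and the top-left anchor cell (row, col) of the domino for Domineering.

PV length from [(2,2,0)]: 4 plies

p1 O@[(2,2,0)]: h0:-1[(1,2,0)]-1* h0:-2[(0,2,0)]-1 h1:-1[(2,1,0)]-1 h1:-2[(2,0,0)]-1
p2 X@[(1,2,0)]: h0:-1[(0,2,0)]-1 h1:-1[(1,1,0)]+1* h1:-2[(1,0,0)]-1
p3 O@[(1,1,0)]: h0:-1[(0,1,0)]-1* h1:-1[(1,0,0)]-1
p4 X@[(0,1,0)]: h1:-1[(0,0,0)]+1*
p5 O@[(0,0,0)] terminal -1; root [(2,2,0)] d7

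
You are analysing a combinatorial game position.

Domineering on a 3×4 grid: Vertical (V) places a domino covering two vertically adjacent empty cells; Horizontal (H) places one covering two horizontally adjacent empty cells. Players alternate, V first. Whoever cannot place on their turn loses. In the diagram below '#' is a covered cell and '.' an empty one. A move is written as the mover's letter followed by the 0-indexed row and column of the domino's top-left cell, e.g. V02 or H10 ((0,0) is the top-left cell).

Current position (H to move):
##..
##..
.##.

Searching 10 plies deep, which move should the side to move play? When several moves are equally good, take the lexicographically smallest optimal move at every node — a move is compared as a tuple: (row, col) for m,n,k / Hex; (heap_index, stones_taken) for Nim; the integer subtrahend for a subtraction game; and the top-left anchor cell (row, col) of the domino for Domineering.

ply 1, H at ##../##../.##. | H02=-1→####/##../.##.; H12=+1→##../####/.##.*
ply 2: ##../####/.##. is terminal -1 (V); from ##../##../.##. depth 10

H's best at [##../##../.##.]: H12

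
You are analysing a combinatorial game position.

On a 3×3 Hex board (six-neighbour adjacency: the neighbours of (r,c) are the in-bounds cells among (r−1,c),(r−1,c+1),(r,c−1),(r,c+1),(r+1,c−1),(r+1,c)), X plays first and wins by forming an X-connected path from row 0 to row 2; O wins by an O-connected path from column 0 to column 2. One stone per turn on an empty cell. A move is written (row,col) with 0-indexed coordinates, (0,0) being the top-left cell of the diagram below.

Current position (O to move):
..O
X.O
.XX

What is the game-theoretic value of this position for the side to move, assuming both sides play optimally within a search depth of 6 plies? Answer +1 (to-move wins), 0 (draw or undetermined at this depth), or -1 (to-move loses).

ply 1, O at ..O/X.O/.XX | (0,0)=-1→O.O/X.O/.XX*; (0,1)=-1→.OO/X.O/.XX; (1,1)=-1→..O/XOO/.XX; (2,0)=-1→..O/X.O/OXX
ply 2, X at O.O/X.O/.XX | (0,1)=+1→OXO/X.O/.XX*; (1,1)=-1→O.O/XXO/.XX; (2,0)=-1→O.O/X.O/XXX
ply 3, O at OXO/X.O/.XX | (1,1)=-1→OXO/XOO/.XX*; (2,0)=-1→OXO/X.O/OXX
ply 4, X at OXO/XOO/.XX | (2,0)=+1→OXO/XOO/XXX*
ply 5: OXO/XOO/XXX is terminal -1 (O); from ..O/X.O/.XX depth 6

value(..O/X.O/.XX, O) = -1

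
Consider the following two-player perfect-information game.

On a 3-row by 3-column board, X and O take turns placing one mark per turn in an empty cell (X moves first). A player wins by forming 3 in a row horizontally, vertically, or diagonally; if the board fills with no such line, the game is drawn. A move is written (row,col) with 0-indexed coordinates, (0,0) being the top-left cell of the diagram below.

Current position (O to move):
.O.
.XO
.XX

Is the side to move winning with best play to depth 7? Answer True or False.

O winning at [.O./.XO/.XX]: False

p1 O@[.O./.XO/.XX]: (0,0)[OO./.XO/.XX]-1* (0,2)[.OO/.XO/.XX]-1 (1,0)[.O./OXO/.XX]-1 (2,0)[.O./.XO/OXX]-1
p2 X@[OO./.XO/.XX]: (0,2)[OOX/.XO/.XX]+0 (1,0)[OO./XXO/.XX]-1 (2,0)[OO./.XO/XXX]+1*
p3 O@[OO./.XO/XXX] terminal -1; root [.O./.XO/.XX] d7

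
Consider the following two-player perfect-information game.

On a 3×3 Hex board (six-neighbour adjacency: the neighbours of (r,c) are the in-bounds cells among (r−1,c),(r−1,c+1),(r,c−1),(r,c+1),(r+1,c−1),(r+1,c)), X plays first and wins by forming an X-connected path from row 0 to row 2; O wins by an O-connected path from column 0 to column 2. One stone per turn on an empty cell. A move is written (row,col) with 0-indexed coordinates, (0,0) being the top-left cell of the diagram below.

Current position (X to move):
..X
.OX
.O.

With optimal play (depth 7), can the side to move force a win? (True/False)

p1 X@[..X/.OX/.O.]: (0,0)[X.X/.OX/.O.]-1 (0,1)[.XX/.OX/.O.]-1 (1,0)[..X/XOX/.O.]+1* (2,0)[..X/.OX/XO.]+1 (2,2)[..X/.OX/.OX]+1
p2 O@[..X/XOX/.O.]: (0,0)[O.X/XOX/.O.]-1* (0,1)[.OX/XOX/.O.]-1 (2,0)[..X/XOX/OO.]-1 (2,2)[..X/XOX/.OO]-1
p3 X@[O.X/XOX/.O.]: (0,1)[OXX/XOX/.O.]+1* (2,0)[O.X/XOX/XO.]+1 (2,2)[O.X/XOX/.OX]+1
p4 O@[OXX/XOX/.O.]: (2,0)[OXX/XOX/OO.]-1* (2,2)[OXX/XOX/.OO]-1
p5 X@[OXX/XOX/OO.]: (2,2)[OXX/XOX/OOX]+1*
p6 O@[OXX/XOX/OOX] terminal -1; root [..X/.OX/.O.] d7

X winning at [..X/.OX/.O.]: True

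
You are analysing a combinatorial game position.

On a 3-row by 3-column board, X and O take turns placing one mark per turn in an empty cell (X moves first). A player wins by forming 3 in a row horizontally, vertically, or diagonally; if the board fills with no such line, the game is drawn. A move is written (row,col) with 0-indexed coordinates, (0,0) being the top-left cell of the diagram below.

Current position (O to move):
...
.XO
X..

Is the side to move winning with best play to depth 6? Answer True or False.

O winning at [.../.XO/X..]: False

[.../.XO/X..] O move#1: (0,0):-1/O../.XO/X..*, (0,1):-1/.O./.XO/X.., (0,2):-1/..O/.XO/X.., (1,0):-1/.../OXO/X.., (2,1):-1/.../.XO/XO., (2,2):-1/.../.XO/X.O
[O../.XO/X..] X move#2: (0,1):+1/OX./.XO/X..*, (0,2):+1/O.X/.XO/X.., (1,0):-1/O../XXO/X.., (2,1):+1/O../.XO/XX., (2,2):+1/O../.XO/X.X
[OX./.XO/X..] O move#3: (0,2):-1/OXO/.XO/X..*, (1,0):-1/OX./OXO/X.., (2,1):-1/OX./.XO/XO., (2,2):-1/OX./.XO/X.O
[OXO/.XO/X..] X move#4: (1,0):-1/OXO/XXO/X.., (2,1):+1/OXO/.XO/XX.*, (2,2):+0/OXO/.XO/X.X
[OXO/.XO/XX.] end (terminal -1, O#5); searched .../.XO/X.. to 6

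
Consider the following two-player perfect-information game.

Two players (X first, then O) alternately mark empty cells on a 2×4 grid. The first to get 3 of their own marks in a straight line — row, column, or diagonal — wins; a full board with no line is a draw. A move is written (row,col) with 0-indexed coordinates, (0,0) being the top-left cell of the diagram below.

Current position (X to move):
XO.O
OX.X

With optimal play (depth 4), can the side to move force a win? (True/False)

p1 X@[XO.O/OX.X]: (0,2)[XOXO/OX.X]+0 (1,2)[XO.O/OXXX]+1*
p2 O@[XO.O/OXXX] terminal -1; root [XO.O/OX.X] d4

X winning at [XO.O/OX.X]: True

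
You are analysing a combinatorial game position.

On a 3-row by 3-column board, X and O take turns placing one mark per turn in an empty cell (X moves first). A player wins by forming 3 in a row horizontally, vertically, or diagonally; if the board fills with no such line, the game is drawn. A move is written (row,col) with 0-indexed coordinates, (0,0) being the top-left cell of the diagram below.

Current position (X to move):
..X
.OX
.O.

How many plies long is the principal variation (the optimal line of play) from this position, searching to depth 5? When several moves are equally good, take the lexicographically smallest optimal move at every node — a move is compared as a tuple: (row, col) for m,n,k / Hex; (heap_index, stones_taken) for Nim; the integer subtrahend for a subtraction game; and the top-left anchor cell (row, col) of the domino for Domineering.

[..X/.OX/.O.] X move#1: (0,0):-1/X.X/.OX/.O., (0,1):+1/.XX/.OX/.O.*, (1,0):-1/..X/XOX/.O., (2,0):-1/..X/.OX/XO., (2,2):+1/..X/.OX/.OX
[.XX/.OX/.O.] O move#2: (0,0):-1/OXX/.OX/.O.*, (1,0):-1/.XX/OOX/.O., (2,0):-1/.XX/.OX/OO., (2,2):-1/.XX/.OX/.OO
[OXX/.OX/.O.] X move#3: (1,0):-1/OXX/XOX/.O., (2,0):-1/OXX/.OX/XO., (2,2):+1/OXX/.OX/.OX*
[OXX/.OX/.OX] end (terminal -1, O#4); searched ..X/.OX/.O. to 5

PV length from [..X/.OX/.O.]: 3 plies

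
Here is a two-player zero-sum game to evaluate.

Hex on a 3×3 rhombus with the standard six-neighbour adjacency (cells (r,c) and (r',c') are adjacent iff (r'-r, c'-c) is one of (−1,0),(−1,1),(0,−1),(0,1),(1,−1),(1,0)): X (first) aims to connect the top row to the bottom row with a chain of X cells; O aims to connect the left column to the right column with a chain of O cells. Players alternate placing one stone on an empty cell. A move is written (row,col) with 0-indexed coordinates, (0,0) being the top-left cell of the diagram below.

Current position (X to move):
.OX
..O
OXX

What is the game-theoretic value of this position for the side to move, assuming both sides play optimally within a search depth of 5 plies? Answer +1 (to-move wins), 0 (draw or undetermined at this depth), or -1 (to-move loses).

value(.OX/..O/OXX, X) = +1

p1 X@[.OX/..O/OXX]: (0,0)[XOX/..O/OXX]-1 (1,0)[.OX/X.O/OXX]-1 (1,1)[.OX/.XO/OXX]+1*
p2 O@[.OX/.XO/OXX] terminal -1; root [.OX/..O/OXX] d5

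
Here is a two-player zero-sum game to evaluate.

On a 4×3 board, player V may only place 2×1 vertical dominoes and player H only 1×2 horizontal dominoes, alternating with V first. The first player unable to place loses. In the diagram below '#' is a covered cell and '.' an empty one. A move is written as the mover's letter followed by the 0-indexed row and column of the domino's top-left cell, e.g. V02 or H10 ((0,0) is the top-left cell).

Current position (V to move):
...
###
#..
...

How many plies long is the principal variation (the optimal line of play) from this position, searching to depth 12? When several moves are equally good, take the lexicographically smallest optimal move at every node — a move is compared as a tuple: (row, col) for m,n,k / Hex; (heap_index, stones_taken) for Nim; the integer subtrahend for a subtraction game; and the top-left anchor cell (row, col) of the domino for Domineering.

p1 V@[.../###/#../...]: V21[.../###/##./.#.]+1* V22[.../###/#.#/..#]-1
p2 H@[.../###/##./.#.]: H00[##./###/##./.#.]-1* H01[.##/###/##./.#.]-1
p3 V@[##./###/##./.#.]: V22[##./###/###/.##]+1*
p4 H@[##./###/###/.##] terminal -1; root [.../###/#../...] d12

PV length from [.../###/#../...]: 3 plies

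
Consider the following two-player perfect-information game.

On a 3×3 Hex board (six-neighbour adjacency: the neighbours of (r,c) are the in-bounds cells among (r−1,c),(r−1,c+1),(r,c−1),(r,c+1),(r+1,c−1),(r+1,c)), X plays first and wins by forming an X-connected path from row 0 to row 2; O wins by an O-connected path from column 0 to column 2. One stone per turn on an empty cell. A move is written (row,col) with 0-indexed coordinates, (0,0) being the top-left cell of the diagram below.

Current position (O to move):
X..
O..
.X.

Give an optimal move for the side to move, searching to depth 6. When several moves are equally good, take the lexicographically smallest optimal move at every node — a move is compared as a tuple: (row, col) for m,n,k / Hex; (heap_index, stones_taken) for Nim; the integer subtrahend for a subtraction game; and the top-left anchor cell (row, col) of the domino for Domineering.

p1 O@[X../O../.X.]: (0,1)[XO./O../.X.]-1 (0,2)[X.O/O../.X.]+1* (1,1)[X../OO./.X.]+1 (1,2)[X../O.O/.X.]-1 (2,0)[X../O../OX.]-1 (2,2)[X../O../.XO]-1
p2 X@[X.O/O../.X.]: (0,1)[XXO/O../.X.]-1* (1,1)[X.O/OX./.X.]-1 (1,2)[X.O/O.X/.X.]-1 (2,0)[X.O/O../XX.]-1 (2,2)[X.O/O../.XX]-1
p3 O@[XXO/O../.X.]: (1,1)[XXO/OO./.X.]+1* (1,2)[XXO/O.O/.X.]-1 (2,0)[XXO/O../OX.]-1 (2,2)[XXO/O../.XO]-1
p4 X@[XXO/OO./.X.] terminal -1; root [X../O../.X.] d6

O's best at [X../O../.X.]: (0,2)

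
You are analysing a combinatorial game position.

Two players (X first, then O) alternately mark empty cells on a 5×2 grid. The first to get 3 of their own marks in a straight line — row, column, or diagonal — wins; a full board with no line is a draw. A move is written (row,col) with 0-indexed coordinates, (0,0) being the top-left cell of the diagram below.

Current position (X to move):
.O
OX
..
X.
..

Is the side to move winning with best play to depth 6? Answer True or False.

X winning at [.O/OX/../X./..]: False

[.O/OX/../X./..] X move#1: (0,0):+0/XO/OX/../X./..*, (2,0):+0/.O/OX/X./X./.., (2,1):+0/.O/OX/.X/X./.., (3,1):+0/.O/OX/../XX/.., (4,0):+0/.O/OX/../X./X., (4,1):+0/.O/OX/../X./.X
[XO/OX/../X./..] O move#2: (2,0):+0/XO/OX/O./X./..*, (2,1):+0/XO/OX/.O/X./.., (3,1):+0/XO/OX/../XO/.., (4,0):+0/XO/OX/../X./O., (4,1):+0/XO/OX/../X./.O
[XO/OX/O./X./..] X move#3: (2,1):+0/XO/OX/OX/X./..*, (3,1):+0/XO/OX/O./XX/.., (4,0):+0/XO/OX/O./X./X., (4,1):+0/XO/OX/O./X./.X
[XO/OX/OX/X./..] O move#4: (3,1):+0/XO/OX/OX/XO/..*, (4,0):-1/XO/OX/OX/X./O., (4,1):-1/XO/OX/OX/X./.O
[XO/OX/OX/XO/..] X move#5: (4,0):+0/XO/OX/OX/XO/X.*, (4,1):+0/XO/OX/OX/XO/.X
[XO/OX/OX/XO/X.] O move#6: (4,1):+0/XO/OX/OX/XO/XO*
[XO/OX/OX/XO/XO] end (terminal +0, X#7); searched .O/OX/../X./.. to 6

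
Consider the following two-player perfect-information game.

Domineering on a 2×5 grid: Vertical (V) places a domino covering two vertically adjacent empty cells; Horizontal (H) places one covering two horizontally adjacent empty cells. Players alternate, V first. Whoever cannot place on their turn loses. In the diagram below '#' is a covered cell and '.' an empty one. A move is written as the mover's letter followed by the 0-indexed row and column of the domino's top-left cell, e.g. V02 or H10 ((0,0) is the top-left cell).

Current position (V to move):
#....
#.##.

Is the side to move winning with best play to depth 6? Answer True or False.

ply 1, V at #..../#.##. | V01=-1→##.../####.*; V04=-1→#...#/#.###
ply 2, H at ##.../####. | H02=-1→####./####.; H03=+1→##.##/####.*
ply 3: ##.##/####. is terminal -1 (V); from #..../#.##. depth 6

V winning at [#..../#.##.]: False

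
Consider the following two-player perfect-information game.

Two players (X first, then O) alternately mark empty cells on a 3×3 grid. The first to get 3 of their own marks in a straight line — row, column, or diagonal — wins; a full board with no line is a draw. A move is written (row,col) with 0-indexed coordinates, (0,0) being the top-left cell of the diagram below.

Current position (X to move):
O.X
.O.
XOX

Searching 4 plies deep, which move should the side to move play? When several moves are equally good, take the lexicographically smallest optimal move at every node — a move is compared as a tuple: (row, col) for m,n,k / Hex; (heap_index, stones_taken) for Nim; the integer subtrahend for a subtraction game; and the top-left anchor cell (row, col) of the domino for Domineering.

X's best at [O.X/.O./XOX]: (1,2)

p1 X@[O.X/.O./XOX]: (0,1)[OXX/.O./XOX]+0 (1,0)[O.X/XO./XOX]-1 (1,2)[O.X/.OX/XOX]+1*
p2 O@[O.X/.OX/XOX] terminal -1; root [O.X/.O./XOX] d4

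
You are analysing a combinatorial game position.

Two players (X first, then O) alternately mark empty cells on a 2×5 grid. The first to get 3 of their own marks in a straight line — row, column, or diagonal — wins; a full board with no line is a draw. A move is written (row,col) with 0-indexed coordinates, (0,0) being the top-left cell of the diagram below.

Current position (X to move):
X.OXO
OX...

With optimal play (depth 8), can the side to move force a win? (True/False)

ply 1, X at X.OXO/OX... | (0,1)=+0→XXOXO/OX...*; (1,2)=+0→X.OXO/OXX..; (1,3)=+0→X.OXO/OX.X.; (1,4)=+0→X.OXO/OX..X
ply 2, O at XXOXO/OX... | (1,2)=+0→XXOXO/OXO..*; (1,3)=+0→XXOXO/OX.O.; (1,4)=+0→XXOXO/OX..O
ply 3, X at XXOXO/OXO.. | (1,3)=+0→XXOXO/OXOX.*; (1,4)=+0→XXOXO/OXO.X
ply 4, O at XXOXO/OXOX. | (1,4)=+0→XXOXO/OXOXO*
ply 5: XXOXO/OXOXO is terminal +0 (X); from X.OXO/OX... depth 8

X winning at [X.OXO/OX...]: False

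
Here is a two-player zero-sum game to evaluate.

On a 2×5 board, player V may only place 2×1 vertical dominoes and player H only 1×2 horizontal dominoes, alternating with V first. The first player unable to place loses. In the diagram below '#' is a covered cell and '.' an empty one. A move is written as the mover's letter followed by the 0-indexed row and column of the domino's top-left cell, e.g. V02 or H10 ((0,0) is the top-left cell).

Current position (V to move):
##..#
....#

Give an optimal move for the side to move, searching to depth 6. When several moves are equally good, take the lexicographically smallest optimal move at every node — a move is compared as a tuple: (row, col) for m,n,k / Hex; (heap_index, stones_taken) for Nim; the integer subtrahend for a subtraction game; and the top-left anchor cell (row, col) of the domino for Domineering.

ply 1, V at ##..#/....# | V02=+1→###.#/..#.#*; V03=-1→##.##/...##
ply 2, H at ###.#/..#.# | H10=-1→###.#/###.#*
ply 3, V at ###.#/###.# | V03=+1→#####/#####*
ply 4: #####/##### is terminal -1 (H); from ##..#/....# depth 6

V's best at [##..#/....#]: V02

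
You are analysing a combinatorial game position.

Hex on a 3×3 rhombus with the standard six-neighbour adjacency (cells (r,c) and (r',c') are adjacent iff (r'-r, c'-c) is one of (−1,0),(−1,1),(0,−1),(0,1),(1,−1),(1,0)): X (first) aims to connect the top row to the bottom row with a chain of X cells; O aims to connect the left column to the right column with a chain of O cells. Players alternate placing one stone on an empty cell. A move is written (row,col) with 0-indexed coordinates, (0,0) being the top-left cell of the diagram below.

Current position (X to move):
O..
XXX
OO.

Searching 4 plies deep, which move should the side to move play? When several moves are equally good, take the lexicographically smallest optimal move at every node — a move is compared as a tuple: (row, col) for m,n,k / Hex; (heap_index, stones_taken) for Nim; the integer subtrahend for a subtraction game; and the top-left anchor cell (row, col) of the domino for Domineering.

ply 1, X at O../XXX/OO. | (0,1)=-1→OX./XXX/OO.; (0,2)=-1→O.X/XXX/OO.; (2,2)=+1→O../XXX/OOX*
ply 2, O at O../XXX/OOX | (0,1)=-1→OO./XXX/OOX*; (0,2)=-1→O.O/XXX/OOX
ply 3, X at OO./XXX/OOX | (0,2)=+1→OOX/XXX/OOX*
ply 4: OOX/XXX/OOX is terminal -1 (O); from O../XXX/OO. depth 4

X's best at [O../XXX/OO.]: (2,2)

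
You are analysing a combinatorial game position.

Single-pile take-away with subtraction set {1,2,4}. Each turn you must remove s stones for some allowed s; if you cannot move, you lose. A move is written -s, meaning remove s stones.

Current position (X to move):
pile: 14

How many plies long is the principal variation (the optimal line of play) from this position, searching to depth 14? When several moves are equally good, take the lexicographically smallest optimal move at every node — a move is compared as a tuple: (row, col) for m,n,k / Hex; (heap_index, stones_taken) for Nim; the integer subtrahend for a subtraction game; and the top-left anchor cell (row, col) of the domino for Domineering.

[14] X move#1: -1:-1/13, -2:+1/12*, -4:-1/10
[12] O move#2: -1:-1/11*, -2:-1/10, -4:-1/8
[11] X move#3: -1:-1/10, -2:+1/9*, -4:-1/7
[9] O move#4: -1:-1/8*, -2:-1/7, -4:-1/5
[8] X move#5: -1:-1/7, -2:+1/6*, -4:-1/4
[6] O move#6: -1:-1/5*, -2:-1/4, -4:-1/2
[5] X move#7: -1:-1/4, -2:+1/3*, -4:-1/1
[3] O move#8: -1:-1/2*, -2:-1/1
[2] X move#9: -1:-1/1, -2:+1/0*
[0] end (terminal -1, O#10); searched 14 to 14

PV length from [14]: 9 plies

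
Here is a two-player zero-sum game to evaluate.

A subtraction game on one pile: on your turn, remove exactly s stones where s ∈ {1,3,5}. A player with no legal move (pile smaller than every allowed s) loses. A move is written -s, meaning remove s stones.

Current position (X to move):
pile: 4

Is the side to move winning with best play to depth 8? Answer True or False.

[4] X move#1: -1:-1/3*, -3:-1/1
[3] O move#2: -1:+1/2*, -3:+1/0
[2] X move#3: -1:-1/1*
[1] O move#4: -1:+1/0*
[0] end (terminal -1, X#5); searched 4 to 8

X winning at [4]: False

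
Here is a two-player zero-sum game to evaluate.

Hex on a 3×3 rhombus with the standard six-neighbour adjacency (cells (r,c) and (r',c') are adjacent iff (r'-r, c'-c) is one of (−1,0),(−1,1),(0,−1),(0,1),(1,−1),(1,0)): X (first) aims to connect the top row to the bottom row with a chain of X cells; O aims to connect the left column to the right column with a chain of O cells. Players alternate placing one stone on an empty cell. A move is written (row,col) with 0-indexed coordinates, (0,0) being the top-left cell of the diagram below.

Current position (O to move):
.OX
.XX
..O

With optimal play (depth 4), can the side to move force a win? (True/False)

p1 O@[.OX/.XX/..O]: (0,0)[OOX/.XX/..O]-1* (1,0)[.OX/OXX/..O]-1 (2,0)[.OX/.XX/O.O]-1 (2,1)[.OX/.XX/.OO]-1
p2 X@[OOX/.XX/..O]: (1,0)[OOX/XXX/..O]+1* (2,0)[OOX/.XX/X.O]+1 (2,1)[OOX/.XX/.XO]+1
p3 O@[OOX/XXX/..O]: (2,0)[OOX/XXX/O.O]-1* (2,1)[OOX/XXX/.OO]-1
p4 X@[OOX/XXX/O.O]: (2,1)[OOX/XXX/OXO]+1*
p5 O@[OOX/XXX/OXO] terminal -1; root [.OX/.XX/..O] d4

O winning at [.OX/.XX/..O]: False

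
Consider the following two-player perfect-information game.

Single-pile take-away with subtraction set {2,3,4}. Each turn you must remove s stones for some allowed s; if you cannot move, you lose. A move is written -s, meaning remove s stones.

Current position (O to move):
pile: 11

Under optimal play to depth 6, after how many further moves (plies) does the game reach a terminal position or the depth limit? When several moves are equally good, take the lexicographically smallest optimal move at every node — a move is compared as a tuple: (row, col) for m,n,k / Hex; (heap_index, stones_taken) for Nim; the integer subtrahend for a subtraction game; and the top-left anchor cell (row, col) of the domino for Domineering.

PV length from [11]: 3 plies

ply 1, O at 11 | -2=-1→9; -3=-1→8; -4=+1→7*
ply 2, X at 7 | -2=-1→5*; -3=-1→4; -4=-1→3
ply 3, O at 5 | -2=-1→3; -3=-1→2; -4=+1→1*
ply 4: 1 is terminal -1 (X); from 11 depth 6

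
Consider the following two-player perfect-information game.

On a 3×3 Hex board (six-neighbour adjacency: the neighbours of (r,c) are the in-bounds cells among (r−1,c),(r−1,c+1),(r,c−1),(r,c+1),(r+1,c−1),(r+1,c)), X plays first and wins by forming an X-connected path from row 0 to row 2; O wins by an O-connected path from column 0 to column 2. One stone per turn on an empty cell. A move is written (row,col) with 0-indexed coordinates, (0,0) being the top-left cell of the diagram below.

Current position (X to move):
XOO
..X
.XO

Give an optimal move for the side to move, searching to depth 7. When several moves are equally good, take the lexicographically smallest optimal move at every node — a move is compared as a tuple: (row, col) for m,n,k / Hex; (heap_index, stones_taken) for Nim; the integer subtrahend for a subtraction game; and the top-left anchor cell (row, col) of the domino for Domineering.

ply 1, X at XOO/..X/.XO | (1,0)=+1→XOO/X.X/.XO*; (1,1)=-1→XOO/.XX/.XO; (2,0)=-1→XOO/..X/XXO
ply 2, O at XOO/X.X/.XO | (1,1)=-1→XOO/XOX/.XO*; (2,0)=-1→XOO/X.X/OXO
ply 3, X at XOO/XOX/.XO | (2,0)=+1→XOO/XOX/XXO*
ply 4: XOO/XOX/XXO is terminal -1 (O); from XOO/..X/.XO depth 7

X's best at [XOO/..X/.XO]: (1,0)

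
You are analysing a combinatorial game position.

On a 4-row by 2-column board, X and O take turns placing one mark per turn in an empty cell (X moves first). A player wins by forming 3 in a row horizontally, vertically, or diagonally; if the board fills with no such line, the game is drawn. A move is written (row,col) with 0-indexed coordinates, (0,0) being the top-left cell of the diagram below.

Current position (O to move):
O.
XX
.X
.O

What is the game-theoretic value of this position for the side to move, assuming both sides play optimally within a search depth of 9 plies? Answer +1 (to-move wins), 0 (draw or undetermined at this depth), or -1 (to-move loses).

ply 1, O at O./XX/.X/.O | (0,1)=+0→OO/XX/.X/.O*; (2,0)=-1→O./XX/OX/.O; (3,0)=-1→O./XX/.X/OO
ply 2, X at OO/XX/.X/.O | (2,0)=+0→OO/XX/XX/.O*; (3,0)=+0→OO/XX/.X/XO
ply 3, O at OO/XX/XX/.O | (3,0)=+0→OO/XX/XX/OO*
ply 4: OO/XX/XX/OO is terminal +0 (X); from O./XX/.X/.O depth 9

value(O./XX/.X/.O, O) = 0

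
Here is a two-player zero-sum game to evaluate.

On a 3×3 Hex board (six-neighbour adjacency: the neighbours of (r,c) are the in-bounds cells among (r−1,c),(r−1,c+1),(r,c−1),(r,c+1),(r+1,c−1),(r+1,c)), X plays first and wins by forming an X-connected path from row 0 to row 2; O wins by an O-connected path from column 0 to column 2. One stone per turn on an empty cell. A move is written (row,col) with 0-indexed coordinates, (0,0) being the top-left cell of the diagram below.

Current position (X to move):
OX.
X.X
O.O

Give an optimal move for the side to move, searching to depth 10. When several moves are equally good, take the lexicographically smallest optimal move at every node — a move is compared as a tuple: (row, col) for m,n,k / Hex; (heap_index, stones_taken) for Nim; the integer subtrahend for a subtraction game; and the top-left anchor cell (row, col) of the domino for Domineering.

X's best at [OX./X.X/O.O]: (2,1)

ply 1, X at OX./X.X/O.O | (0,2)=-1→OXX/X.X/O.O; (1,1)=-1→OX./XXX/O.O; (2,1)=+1→OX./X.X/OXO*
ply 2, O at OX./X.X/OXO | (0,2)=-1→OXO/X.X/OXO*; (1,1)=-1→OX./XOX/OXO
ply 3, X at OXO/X.X/OXO | (1,1)=+1→OXO/XXX/OXO*
ply 4: OXO/XXX/OXO is terminal -1 (O); from OX./X.X/O.O depth 10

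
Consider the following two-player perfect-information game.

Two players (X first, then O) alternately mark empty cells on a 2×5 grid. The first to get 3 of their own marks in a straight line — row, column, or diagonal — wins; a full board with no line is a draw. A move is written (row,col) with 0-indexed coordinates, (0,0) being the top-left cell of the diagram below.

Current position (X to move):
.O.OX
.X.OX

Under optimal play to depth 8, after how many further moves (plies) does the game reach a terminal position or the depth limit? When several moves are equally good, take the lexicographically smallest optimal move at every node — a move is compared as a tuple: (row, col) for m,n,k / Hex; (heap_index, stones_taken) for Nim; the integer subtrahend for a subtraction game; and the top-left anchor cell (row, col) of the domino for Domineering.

PV length from [.O.OX/.X.OX]: 4 plies

ply 1, X at .O.OX/.X.OX | (0,0)=-1→XO.OX/.X.OX; (0,2)=+0→.OXOX/.X.OX*; (1,0)=-1→.O.OX/XX.OX; (1,2)=-1→.O.OX/.XXOX
ply 2, O at .OXOX/.X.OX | (0,0)=+0→OOXOX/.X.OX*; (1,0)=+0→.OXOX/OX.OX; (1,2)=+0→.OXOX/.XOOX
ply 3, X at OOXOX/.X.OX | (1,0)=+0→OOXOX/XX.OX*; (1,2)=+0→OOXOX/.XXOX
ply 4, O at OOXOX/XX.OX | (1,2)=+0→OOXOX/XXOOX*
ply 5: OOXOX/XXOOX is terminal +0 (X); from .O.OX/.X.OX depth 8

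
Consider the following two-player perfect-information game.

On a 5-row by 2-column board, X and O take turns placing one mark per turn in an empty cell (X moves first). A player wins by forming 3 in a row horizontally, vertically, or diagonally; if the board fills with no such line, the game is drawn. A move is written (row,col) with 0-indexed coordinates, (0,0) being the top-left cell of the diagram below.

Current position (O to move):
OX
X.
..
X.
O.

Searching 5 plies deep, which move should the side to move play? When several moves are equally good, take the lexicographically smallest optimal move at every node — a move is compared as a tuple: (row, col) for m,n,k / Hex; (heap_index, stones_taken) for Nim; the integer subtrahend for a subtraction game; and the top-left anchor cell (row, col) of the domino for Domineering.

O's best at [OX/X./../X./O.]: (2,0)

ply 1, O at OX/X./../X./O. | (1,1)=-1→OX/XO/../X./O.; (2,0)=+0→OX/X./O./X./O.*; (2,1)=-1→OX/X./.O/X./O.; (3,1)=-1→OX/X./../XO/O.; (4,1)=-1→OX/X./../X./OO
ply 2, X at OX/X./O./X./O. | (1,1)=+0→OX/XX/O./X./O.*; (2,1)=+0→OX/X./OX/X./O.; (3,1)=+0→OX/X./O./XX/O.; (4,1)=+0→OX/X./O./X./OX
ply 3, O at OX/XX/O./X./O. | (2,1)=+0→OX/XX/OO/X./O.*; (3,1)=-1→OX/XX/O./XO/O.; (4,1)=-1→OX/XX/O./X./OO
ply 4, X at OX/XX/OO/X./O. | (3,1)=+0→OX/XX/OO/XX/O.*; (4,1)=+0→OX/XX/OO/X./OX
ply 5, O at OX/XX/OO/XX/O. | (4,1)=+0→OX/XX/OO/XX/OO*
ply 6: OX/XX/OO/XX/OO is terminal +0 (X); from OX/X./../X./O. depth 5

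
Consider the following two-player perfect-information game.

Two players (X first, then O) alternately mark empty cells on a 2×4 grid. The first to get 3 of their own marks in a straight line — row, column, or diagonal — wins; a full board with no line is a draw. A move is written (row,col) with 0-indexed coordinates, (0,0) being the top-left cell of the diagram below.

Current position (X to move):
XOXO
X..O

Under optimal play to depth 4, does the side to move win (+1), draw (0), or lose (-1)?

p1 X@[XOXO/X..O]: (1,1)[XOXO/XX.O]+0* (1,2)[XOXO/X.XO]+0
p2 O@[XOXO/XX.O]: (1,2)[XOXO/XXOO]+0*
p3 X@[XOXO/XXOO] terminal +0; root [XOXO/X..O] d4

value(XOXO/X..O, X) = 0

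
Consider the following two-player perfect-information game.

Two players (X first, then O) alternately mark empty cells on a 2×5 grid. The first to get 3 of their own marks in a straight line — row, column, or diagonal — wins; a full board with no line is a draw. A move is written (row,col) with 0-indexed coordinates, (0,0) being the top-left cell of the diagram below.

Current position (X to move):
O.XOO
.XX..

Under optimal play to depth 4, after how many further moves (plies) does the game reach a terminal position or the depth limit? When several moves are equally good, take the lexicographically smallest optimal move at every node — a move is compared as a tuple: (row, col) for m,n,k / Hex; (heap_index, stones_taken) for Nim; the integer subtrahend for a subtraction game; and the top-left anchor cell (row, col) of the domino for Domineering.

p1 X@[O.XOO/.XX..]: (0,1)[OXXOO/.XX..]+1* (1,0)[O.XOO/XXX..]+1 (1,3)[O.XOO/.XXX.]+1 (1,4)[O.XOO/.XX.X]+1
p2 O@[OXXOO/.XX..]: (1,0)[OXXOO/OXX..]-1* (1,3)[OXXOO/.XXO.]-1 (1,4)[OXXOO/.XX.O]-1
p3 X@[OXXOO/OXX..]: (1,3)[OXXOO/OXXX.]+1* (1,4)[OXXOO/OXX.X]+0
p4 O@[OXXOO/OXXX.] terminal -1; root [O.XOO/.XX..] d4

PV length from [O.XOO/.XX..]: 3 plies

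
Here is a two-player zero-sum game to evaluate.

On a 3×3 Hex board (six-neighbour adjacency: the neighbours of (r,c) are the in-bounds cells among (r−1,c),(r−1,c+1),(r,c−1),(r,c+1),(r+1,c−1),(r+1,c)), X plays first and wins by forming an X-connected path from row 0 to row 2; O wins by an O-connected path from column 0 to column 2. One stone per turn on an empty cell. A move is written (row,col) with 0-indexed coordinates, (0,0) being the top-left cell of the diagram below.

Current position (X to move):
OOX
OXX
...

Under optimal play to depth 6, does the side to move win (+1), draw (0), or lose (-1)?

value(OOX/OXX/..., X) = +1

[OOX/OXX/...] X move#1: (2,0):+1/OOX/OXX/X..*, (2,1):+1/OOX/OXX/.X., (2,2):+1/OOX/OXX/..X
[OOX/OXX/X..] end (terminal -1, O#2); searched OOX/OXX/... to 6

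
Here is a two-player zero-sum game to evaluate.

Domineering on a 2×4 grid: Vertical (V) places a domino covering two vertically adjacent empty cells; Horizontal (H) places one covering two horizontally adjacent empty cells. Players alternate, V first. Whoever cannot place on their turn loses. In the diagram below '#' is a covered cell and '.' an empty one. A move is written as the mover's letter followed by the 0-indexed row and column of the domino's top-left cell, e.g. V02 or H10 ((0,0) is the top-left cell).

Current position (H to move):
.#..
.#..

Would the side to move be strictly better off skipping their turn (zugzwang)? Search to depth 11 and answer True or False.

zugzwang(.#../.#.., H) = False

ply 1, H at .#../.#.. | H02=+1→.###/.#..*; H12=+1→.#../.###
ply 2, V at .###/.#.. | V00=-1→####/##..*
ply 3, H at ####/##.. | H12=+1→####/####*
ply 4: ####/#### is terminal -1 (V); from .#../.#.. depth 11
if H skipped the turn, V would face:
~ ply 1, V at .#../.#.. | V00=-1→##../##..; V02=+1→.##./.##.*; V03=+1→.#.#/.#.#
~ ply 2: .##./.##. is terminal -1 (H); from .#../.#.. depth 11
compare (H): move=+1 vs pass=-1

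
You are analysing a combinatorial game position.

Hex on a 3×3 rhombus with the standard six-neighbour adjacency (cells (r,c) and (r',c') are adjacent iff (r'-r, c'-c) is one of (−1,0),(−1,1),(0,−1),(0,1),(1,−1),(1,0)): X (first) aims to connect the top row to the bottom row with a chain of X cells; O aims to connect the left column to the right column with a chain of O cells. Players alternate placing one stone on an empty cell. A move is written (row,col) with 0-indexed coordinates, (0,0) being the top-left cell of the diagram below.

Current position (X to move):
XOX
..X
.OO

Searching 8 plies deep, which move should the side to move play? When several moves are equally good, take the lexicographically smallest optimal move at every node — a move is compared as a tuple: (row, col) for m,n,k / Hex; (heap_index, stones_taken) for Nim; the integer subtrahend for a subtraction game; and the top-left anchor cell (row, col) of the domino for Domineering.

X's best at [XOX/..X/.OO]: (2,0)

p1 X@[XOX/..X/.OO]: (1,0)[XOX/X.X/.OO]-1 (1,1)[XOX/.XX/.OO]-1 (2,0)[XOX/..X/XOO]+1*
p2 O@[XOX/..X/XOO]: (1,0)[XOX/O.X/XOO]-1* (1,1)[XOX/.OX/XOO]-1
p3 X@[XOX/O.X/XOO]: (1,1)[XOX/OXX/XOO]+1*
p4 O@[XOX/OXX/XOO] terminal -1; root [XOX/..X/.OO] d8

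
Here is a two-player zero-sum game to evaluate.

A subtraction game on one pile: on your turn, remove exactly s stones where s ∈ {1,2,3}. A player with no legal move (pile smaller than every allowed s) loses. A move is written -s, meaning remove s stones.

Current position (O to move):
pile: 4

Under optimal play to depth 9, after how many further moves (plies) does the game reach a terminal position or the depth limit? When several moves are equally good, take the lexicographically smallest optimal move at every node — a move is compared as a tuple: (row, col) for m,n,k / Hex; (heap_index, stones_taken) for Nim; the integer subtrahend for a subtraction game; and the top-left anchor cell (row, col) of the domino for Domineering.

PV length from [4]: 2 plies

ply 1, O at 4 | -1=-1→3*; -2=-1→2; -3=-1→1
ply 2, X at 3 | -1=-1→2; -2=-1→1; -3=+1→0*
ply 3: 0 is terminal -1 (O); from 4 depth 9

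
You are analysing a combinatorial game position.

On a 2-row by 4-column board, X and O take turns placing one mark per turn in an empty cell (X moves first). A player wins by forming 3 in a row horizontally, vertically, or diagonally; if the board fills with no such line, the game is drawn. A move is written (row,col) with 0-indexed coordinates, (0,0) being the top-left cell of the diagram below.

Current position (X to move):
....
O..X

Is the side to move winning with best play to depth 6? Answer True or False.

p1 X@[..../O..X]: (0,0)[X.../O..X]+0* (0,1)[.X../O..X]+0 (0,2)[..X./O..X]+0 (0,3)[...X/O..X]+0 (1,1)[..../OX.X]+0 (1,2)[..../O.XX]+0
p2 O@[X.../O..X]: (0,1)[XO../O..X]+0* (0,2)[X.O./O..X]+0 (0,3)[X..O/O..X]+0 (1,1)[X.../OO.X]+0 (1,2)[X.../O.OX]+0
p3 X@[XO../O..X]: (0,2)[XOX./O..X]+0* (0,3)[XO.X/O..X]+0 (1,1)[XO../OX.X]+0 (1,2)[XO../O.XX]+0
p4 O@[XOX./O..X]: (0,3)[XOXO/O..X]+0* (1,1)[XOX./OO.X]+0 (1,2)[XOX./O.OX]+0
p5 X@[XOXO/O..X]: (1,1)[XOXO/OX.X]+0* (1,2)[XOXO/O.XX]+0
p6 O@[XOXO/OX.X]: (1,2)[XOXO/OXOX]+0*
p7 X@[XOXO/OXOX] terminal +0; root [..../O..X] d6

X winning at [..../O..X]: False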